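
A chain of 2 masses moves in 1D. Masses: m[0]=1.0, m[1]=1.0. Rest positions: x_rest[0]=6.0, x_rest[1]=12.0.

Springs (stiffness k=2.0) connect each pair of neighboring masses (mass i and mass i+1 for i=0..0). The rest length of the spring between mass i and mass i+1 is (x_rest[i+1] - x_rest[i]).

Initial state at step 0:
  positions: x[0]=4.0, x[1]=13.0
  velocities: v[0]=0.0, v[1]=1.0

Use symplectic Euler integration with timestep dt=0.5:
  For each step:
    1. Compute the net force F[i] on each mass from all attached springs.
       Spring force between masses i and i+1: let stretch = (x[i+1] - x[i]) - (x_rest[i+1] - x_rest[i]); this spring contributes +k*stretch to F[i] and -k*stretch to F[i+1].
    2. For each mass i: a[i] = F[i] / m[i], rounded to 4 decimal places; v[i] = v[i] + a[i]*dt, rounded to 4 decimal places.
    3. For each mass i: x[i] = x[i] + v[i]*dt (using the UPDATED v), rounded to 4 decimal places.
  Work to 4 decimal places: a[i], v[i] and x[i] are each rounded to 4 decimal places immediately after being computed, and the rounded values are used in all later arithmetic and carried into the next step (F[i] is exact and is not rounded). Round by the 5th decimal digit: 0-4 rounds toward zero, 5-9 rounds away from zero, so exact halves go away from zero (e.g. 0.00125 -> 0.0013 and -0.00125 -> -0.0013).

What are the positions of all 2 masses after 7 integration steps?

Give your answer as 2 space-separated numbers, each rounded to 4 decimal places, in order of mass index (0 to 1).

Answer: 7.0000 13.5000

Derivation:
Step 0: x=[4.0000 13.0000] v=[0.0000 1.0000]
Step 1: x=[5.5000 12.0000] v=[3.0000 -2.0000]
Step 2: x=[7.2500 10.7500] v=[3.5000 -2.5000]
Step 3: x=[7.7500 10.7500] v=[1.0000 0.0000]
Step 4: x=[6.7500 12.2500] v=[-2.0000 3.0000]
Step 5: x=[5.5000 14.0000] v=[-2.5000 3.5000]
Step 6: x=[5.5000 14.5000] v=[0.0000 1.0000]
Step 7: x=[7.0000 13.5000] v=[3.0000 -2.0000]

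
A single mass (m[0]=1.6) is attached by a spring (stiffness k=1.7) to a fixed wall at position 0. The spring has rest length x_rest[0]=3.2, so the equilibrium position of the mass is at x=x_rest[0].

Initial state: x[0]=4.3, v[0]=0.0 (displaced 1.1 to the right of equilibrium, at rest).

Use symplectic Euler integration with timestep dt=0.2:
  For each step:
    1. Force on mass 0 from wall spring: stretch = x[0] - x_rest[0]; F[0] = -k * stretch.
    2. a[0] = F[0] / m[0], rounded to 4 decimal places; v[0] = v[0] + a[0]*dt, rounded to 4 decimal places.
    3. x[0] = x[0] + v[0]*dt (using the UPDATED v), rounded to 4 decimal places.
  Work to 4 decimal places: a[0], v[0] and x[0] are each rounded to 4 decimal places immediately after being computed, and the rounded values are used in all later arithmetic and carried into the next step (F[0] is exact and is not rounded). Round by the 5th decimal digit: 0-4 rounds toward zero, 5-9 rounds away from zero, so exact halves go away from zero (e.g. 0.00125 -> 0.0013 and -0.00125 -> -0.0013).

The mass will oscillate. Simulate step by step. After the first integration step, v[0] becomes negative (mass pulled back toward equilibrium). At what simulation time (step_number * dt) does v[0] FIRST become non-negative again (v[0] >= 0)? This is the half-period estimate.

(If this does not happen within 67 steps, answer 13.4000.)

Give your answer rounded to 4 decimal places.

Answer: 3.2000

Derivation:
Step 0: x=[4.3000] v=[0.0000]
Step 1: x=[4.2532] v=[-0.2338]
Step 2: x=[4.1617] v=[-0.4576]
Step 3: x=[4.0293] v=[-0.6620]
Step 4: x=[3.8617] v=[-0.8382]
Step 5: x=[3.6659] v=[-0.9788]
Step 6: x=[3.4503] v=[-1.0778]
Step 7: x=[3.2241] v=[-1.1310]
Step 8: x=[2.9969] v=[-1.1361]
Step 9: x=[2.7783] v=[-1.0929]
Step 10: x=[2.5776] v=[-1.0033]
Step 11: x=[2.4034] v=[-0.8710]
Step 12: x=[2.2631] v=[-0.7017]
Step 13: x=[2.1626] v=[-0.5026]
Step 14: x=[2.1062] v=[-0.2822]
Step 15: x=[2.0962] v=[-0.0498]
Step 16: x=[2.1332] v=[0.1848]
First v>=0 after going negative at step 16, time=3.2000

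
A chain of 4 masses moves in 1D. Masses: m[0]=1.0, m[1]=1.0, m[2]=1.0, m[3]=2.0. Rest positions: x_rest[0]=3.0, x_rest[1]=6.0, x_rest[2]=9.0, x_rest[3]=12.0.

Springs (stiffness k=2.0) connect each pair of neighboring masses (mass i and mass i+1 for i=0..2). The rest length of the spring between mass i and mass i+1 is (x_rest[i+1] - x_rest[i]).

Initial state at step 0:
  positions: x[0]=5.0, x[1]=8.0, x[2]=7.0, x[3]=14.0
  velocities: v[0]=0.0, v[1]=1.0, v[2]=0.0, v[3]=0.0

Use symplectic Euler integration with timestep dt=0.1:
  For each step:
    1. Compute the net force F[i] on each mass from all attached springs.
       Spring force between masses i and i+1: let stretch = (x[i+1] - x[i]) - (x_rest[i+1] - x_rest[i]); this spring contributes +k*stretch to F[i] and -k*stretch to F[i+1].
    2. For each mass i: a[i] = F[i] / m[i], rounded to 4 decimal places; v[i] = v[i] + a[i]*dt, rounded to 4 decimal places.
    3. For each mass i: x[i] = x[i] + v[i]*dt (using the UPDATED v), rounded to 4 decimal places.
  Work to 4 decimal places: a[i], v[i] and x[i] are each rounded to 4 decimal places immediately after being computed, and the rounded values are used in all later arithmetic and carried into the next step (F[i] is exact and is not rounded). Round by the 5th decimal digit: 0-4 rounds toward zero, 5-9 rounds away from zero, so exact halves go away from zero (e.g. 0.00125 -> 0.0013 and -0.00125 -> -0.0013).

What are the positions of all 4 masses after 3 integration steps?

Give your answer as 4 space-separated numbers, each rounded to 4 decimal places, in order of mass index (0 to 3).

Answer: 5.0000 7.8358 7.9244 13.7699

Derivation:
Step 0: x=[5.0000 8.0000 7.0000 14.0000] v=[0.0000 1.0000 0.0000 0.0000]
Step 1: x=[5.0000 8.0200 7.1600 13.9600] v=[0.0000 0.2000 1.6000 -0.4000]
Step 2: x=[5.0004 7.9624 7.4732 13.8820] v=[0.0040 -0.5760 3.1320 -0.7800]
Step 3: x=[5.0000 7.8358 7.9244 13.7699] v=[-0.0036 -1.2662 4.5116 -1.1209]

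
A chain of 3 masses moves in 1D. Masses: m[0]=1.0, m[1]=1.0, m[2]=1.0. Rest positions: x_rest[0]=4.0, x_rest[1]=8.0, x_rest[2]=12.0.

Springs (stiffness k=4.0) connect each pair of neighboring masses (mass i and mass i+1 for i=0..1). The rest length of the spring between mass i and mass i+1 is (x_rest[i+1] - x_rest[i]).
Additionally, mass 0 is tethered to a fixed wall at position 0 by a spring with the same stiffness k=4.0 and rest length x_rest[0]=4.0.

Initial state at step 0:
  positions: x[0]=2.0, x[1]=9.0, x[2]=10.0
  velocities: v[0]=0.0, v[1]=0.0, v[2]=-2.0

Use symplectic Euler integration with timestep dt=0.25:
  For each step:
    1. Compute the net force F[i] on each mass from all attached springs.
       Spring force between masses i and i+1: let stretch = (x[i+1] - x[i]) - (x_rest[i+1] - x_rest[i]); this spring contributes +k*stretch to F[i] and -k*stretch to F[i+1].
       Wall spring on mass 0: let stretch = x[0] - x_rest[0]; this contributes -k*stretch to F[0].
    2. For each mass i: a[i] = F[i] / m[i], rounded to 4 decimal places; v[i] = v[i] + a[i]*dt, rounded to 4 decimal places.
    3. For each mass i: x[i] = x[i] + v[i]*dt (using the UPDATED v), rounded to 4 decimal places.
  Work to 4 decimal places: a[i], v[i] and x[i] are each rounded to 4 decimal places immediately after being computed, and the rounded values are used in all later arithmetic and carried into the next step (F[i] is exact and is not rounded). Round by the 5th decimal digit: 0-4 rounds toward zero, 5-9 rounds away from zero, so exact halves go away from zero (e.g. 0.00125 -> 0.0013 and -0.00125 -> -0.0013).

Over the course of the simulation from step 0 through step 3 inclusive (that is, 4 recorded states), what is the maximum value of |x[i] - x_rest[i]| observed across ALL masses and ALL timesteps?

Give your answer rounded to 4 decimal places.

Answer: 3.1719

Derivation:
Step 0: x=[2.0000 9.0000 10.0000] v=[0.0000 0.0000 -2.0000]
Step 1: x=[3.2500 7.5000 10.2500] v=[5.0000 -6.0000 1.0000]
Step 2: x=[4.7500 5.6250 10.8125] v=[6.0000 -7.5000 2.2500]
Step 3: x=[5.2813 4.8281 11.0781] v=[2.1250 -3.1875 1.0625]
Max displacement = 3.1719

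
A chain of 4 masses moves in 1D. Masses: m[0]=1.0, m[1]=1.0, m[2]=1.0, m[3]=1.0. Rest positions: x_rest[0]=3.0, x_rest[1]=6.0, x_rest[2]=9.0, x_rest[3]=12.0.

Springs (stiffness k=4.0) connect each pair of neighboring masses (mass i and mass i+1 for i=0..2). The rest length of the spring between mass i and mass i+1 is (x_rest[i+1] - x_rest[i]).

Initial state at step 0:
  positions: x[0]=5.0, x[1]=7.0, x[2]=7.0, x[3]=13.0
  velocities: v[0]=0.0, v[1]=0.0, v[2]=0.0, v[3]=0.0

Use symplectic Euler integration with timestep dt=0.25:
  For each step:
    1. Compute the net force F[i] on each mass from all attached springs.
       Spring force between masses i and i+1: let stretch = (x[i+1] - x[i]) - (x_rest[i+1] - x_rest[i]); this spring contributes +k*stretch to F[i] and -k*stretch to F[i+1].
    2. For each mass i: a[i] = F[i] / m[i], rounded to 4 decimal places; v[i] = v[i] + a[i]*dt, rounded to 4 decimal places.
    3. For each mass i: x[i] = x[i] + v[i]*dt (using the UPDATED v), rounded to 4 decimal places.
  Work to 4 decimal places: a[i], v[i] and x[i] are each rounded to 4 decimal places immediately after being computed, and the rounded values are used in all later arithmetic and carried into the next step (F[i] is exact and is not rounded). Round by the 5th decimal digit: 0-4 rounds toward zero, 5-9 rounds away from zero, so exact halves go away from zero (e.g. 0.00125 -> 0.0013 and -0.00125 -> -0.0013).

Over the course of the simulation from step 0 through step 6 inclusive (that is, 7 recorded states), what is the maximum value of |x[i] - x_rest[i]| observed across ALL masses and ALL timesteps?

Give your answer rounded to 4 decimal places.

Step 0: x=[5.0000 7.0000 7.0000 13.0000] v=[0.0000 0.0000 0.0000 0.0000]
Step 1: x=[4.7500 6.5000 8.5000 12.2500] v=[-1.0000 -2.0000 6.0000 -3.0000]
Step 2: x=[4.1875 6.0625 10.4375 11.3125] v=[-2.2500 -1.7500 7.7500 -3.7500]
Step 3: x=[3.3438 6.2500 11.5000 10.9063] v=[-3.3750 0.7500 4.2500 -1.6250]
Step 4: x=[2.4766 7.0235 11.1016 11.3985] v=[-3.4688 3.0938 -1.5937 1.9687]
Step 5: x=[1.9961 7.6798 9.7579 12.5665] v=[-1.9219 2.6250 -5.3749 4.6718]
Step 6: x=[2.1866 7.4347 8.5968 13.7823] v=[0.7618 -0.9806 -4.6444 4.8632]
Max displacement = 2.5000

Answer: 2.5000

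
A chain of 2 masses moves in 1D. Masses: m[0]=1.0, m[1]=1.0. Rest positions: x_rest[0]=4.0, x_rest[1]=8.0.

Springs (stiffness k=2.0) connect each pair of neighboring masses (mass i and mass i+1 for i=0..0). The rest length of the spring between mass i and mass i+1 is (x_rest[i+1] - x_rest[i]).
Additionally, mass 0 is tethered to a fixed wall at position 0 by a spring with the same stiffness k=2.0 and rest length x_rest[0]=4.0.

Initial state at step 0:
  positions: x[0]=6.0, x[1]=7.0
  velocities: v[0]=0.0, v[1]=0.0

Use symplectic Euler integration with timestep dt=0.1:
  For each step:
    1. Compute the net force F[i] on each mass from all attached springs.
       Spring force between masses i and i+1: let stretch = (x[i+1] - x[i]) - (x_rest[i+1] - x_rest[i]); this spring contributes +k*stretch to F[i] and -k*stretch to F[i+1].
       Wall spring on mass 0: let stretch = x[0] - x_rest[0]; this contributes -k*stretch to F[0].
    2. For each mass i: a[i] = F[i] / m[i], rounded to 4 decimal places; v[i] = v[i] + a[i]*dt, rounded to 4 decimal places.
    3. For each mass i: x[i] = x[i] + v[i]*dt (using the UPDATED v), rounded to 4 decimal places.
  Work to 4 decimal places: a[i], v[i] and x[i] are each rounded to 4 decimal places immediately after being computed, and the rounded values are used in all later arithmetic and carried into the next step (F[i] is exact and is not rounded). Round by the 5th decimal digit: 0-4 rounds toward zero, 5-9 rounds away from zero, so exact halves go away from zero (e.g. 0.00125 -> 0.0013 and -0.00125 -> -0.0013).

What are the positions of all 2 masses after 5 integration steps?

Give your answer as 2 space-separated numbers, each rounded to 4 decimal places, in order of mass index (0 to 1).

Answer: 4.6745 7.7927

Derivation:
Step 0: x=[6.0000 7.0000] v=[0.0000 0.0000]
Step 1: x=[5.9000 7.0600] v=[-1.0000 0.6000]
Step 2: x=[5.7052 7.1768] v=[-1.9480 1.1680]
Step 3: x=[5.4257 7.3442] v=[-2.7947 1.6737]
Step 4: x=[5.0761 7.5532] v=[-3.4961 2.0900]
Step 5: x=[4.6745 7.7927] v=[-4.0159 2.3946]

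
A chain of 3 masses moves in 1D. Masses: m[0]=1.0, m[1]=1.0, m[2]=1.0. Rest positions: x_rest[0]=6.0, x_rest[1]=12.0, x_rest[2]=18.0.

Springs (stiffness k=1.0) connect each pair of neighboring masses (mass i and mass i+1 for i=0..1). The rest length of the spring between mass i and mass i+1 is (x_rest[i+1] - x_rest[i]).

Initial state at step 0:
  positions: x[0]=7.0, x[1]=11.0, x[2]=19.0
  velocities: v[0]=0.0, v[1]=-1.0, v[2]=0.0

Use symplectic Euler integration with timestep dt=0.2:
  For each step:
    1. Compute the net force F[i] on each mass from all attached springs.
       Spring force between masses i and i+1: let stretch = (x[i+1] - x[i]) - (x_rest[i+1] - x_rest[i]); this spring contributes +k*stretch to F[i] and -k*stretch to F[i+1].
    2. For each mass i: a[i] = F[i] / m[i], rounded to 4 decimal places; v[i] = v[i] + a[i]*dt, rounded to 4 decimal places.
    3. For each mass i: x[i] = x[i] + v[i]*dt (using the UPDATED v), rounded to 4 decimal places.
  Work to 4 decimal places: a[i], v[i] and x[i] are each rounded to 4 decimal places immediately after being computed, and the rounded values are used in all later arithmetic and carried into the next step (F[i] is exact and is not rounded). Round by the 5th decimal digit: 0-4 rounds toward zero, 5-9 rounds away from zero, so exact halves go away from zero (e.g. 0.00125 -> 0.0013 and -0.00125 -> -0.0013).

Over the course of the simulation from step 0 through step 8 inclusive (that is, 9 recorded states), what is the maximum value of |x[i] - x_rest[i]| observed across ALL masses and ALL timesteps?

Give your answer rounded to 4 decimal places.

Answer: 1.0400

Derivation:
Step 0: x=[7.0000 11.0000 19.0000] v=[0.0000 -1.0000 0.0000]
Step 1: x=[6.9200 10.9600 18.9200] v=[-0.4000 -0.2000 -0.4000]
Step 2: x=[6.7616 11.0768 18.7616] v=[-0.7920 0.5840 -0.7920]
Step 3: x=[6.5358 11.3284 18.5358] v=[-1.1290 1.2579 -1.1290]
Step 4: x=[6.2617 11.6766 18.2617] v=[-1.3705 1.7409 -1.3705]
Step 5: x=[5.9642 12.0716 17.9642] v=[-1.4875 1.9749 -1.4875]
Step 6: x=[5.6710 12.4580 17.6710] v=[-1.4660 1.9319 -1.4660]
Step 7: x=[5.4093 12.7814 17.4093] v=[-1.3086 1.6171 -1.3086]
Step 8: x=[5.2025 12.9951 17.2025] v=[-1.0342 1.0683 -1.0342]
Max displacement = 1.0400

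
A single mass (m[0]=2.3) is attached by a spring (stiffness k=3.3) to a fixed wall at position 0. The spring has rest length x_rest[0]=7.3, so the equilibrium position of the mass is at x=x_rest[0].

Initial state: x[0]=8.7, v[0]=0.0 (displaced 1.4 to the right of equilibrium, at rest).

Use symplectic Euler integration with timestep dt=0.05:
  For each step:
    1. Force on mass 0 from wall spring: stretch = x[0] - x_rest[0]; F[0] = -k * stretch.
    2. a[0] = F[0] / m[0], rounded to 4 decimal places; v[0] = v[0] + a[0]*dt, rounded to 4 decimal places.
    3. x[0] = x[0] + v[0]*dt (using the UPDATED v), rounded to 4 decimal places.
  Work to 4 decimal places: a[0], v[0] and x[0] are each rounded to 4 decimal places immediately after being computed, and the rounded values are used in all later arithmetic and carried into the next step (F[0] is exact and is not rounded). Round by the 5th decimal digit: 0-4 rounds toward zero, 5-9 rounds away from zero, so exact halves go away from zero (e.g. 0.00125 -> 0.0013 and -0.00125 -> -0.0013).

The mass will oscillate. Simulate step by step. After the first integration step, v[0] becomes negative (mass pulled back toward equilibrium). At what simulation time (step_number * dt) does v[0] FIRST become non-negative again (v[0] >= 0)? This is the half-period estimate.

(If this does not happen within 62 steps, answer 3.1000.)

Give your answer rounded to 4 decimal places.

Step 0: x=[8.7000] v=[0.0000]
Step 1: x=[8.6950] v=[-0.1004]
Step 2: x=[8.6850] v=[-0.2005]
Step 3: x=[8.6700] v=[-0.2999]
Step 4: x=[8.6501] v=[-0.3982]
Step 5: x=[8.6253] v=[-0.4951]
Step 6: x=[8.5958] v=[-0.5902]
Step 7: x=[8.5616] v=[-0.6832]
Step 8: x=[8.5229] v=[-0.7737]
Step 9: x=[8.4798] v=[-0.8614]
Step 10: x=[8.4325] v=[-0.9460]
Step 11: x=[8.3811] v=[-1.0272]
Step 12: x=[8.3259] v=[-1.1048]
Step 13: x=[8.2670] v=[-1.1784]
Step 14: x=[8.2046] v=[-1.2478]
Step 15: x=[8.1390] v=[-1.3127]
Step 16: x=[8.0704] v=[-1.3729]
Step 17: x=[7.9990] v=[-1.4282]
Step 18: x=[7.9251] v=[-1.4783]
Step 19: x=[7.8489] v=[-1.5231]
Step 20: x=[7.7708] v=[-1.5625]
Step 21: x=[7.6910] v=[-1.5963]
Step 22: x=[7.6098] v=[-1.6244]
Step 23: x=[7.5275] v=[-1.6466]
Step 24: x=[7.4444] v=[-1.6629]
Step 25: x=[7.3607] v=[-1.6733]
Step 26: x=[7.2768] v=[-1.6777]
Step 27: x=[7.1930] v=[-1.6760]
Step 28: x=[7.1096] v=[-1.6683]
Step 29: x=[7.0269] v=[-1.6546]
Step 30: x=[6.9452] v=[-1.6350]
Step 31: x=[6.8647] v=[-1.6095]
Step 32: x=[6.7858] v=[-1.5783]
Step 33: x=[6.7087] v=[-1.5414]
Step 34: x=[6.6338] v=[-1.4990]
Step 35: x=[6.5612] v=[-1.4512]
Step 36: x=[6.4913] v=[-1.3982]
Step 37: x=[6.4243] v=[-1.3402]
Step 38: x=[6.3604] v=[-1.2774]
Step 39: x=[6.2999] v=[-1.2100]
Step 40: x=[6.2430] v=[-1.1383]
Step 41: x=[6.1899] v=[-1.0625]
Step 42: x=[6.1408] v=[-0.9829]
Step 43: x=[6.0958] v=[-0.8997]
Step 44: x=[6.0551] v=[-0.8133]
Step 45: x=[6.0189] v=[-0.7240]
Step 46: x=[5.9873] v=[-0.6321]
Step 47: x=[5.9604] v=[-0.5379]
Step 48: x=[5.9383] v=[-0.4418]
Step 49: x=[5.9211] v=[-0.3441]
Step 50: x=[5.9088] v=[-0.2452]
Step 51: x=[5.9015] v=[-0.1454]
Step 52: x=[5.8992] v=[-0.0451]
Step 53: x=[5.9020] v=[0.0554]
First v>=0 after going negative at step 53, time=2.6500

Answer: 2.6500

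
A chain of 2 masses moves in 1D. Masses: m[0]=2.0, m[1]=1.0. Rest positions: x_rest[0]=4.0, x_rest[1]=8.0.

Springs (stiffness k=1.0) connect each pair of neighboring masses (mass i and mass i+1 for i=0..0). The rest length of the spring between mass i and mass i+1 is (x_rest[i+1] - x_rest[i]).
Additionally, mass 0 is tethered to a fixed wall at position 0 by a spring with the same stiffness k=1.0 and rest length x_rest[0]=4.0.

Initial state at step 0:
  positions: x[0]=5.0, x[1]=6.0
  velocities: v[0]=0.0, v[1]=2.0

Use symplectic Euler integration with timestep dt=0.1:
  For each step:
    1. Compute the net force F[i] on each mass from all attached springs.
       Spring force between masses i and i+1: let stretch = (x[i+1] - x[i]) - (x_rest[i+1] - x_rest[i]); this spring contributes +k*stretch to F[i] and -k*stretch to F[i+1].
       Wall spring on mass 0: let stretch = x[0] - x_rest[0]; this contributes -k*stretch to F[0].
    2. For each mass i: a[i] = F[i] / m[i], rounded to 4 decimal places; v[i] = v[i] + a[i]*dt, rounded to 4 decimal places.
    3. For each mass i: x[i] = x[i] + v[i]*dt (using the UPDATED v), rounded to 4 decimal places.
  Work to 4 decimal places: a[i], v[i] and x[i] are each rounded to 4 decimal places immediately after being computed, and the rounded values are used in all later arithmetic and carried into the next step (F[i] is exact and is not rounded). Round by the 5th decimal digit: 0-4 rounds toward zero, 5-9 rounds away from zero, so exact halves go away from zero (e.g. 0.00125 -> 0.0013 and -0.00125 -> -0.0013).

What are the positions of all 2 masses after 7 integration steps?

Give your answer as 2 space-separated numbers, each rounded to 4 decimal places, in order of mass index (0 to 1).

Answer: 4.5365 8.0704

Derivation:
Step 0: x=[5.0000 6.0000] v=[0.0000 2.0000]
Step 1: x=[4.9800 6.2300] v=[-0.2000 2.3000]
Step 2: x=[4.9414 6.4875] v=[-0.3865 2.5750]
Step 3: x=[4.8858 6.7695] v=[-0.5563 2.8204]
Step 4: x=[4.8152 7.0727] v=[-0.7064 3.0320]
Step 5: x=[4.7318 7.3933] v=[-0.8343 3.2063]
Step 6: x=[4.6380 7.7273] v=[-0.9378 3.3402]
Step 7: x=[4.5365 8.0704] v=[-1.0152 3.4313]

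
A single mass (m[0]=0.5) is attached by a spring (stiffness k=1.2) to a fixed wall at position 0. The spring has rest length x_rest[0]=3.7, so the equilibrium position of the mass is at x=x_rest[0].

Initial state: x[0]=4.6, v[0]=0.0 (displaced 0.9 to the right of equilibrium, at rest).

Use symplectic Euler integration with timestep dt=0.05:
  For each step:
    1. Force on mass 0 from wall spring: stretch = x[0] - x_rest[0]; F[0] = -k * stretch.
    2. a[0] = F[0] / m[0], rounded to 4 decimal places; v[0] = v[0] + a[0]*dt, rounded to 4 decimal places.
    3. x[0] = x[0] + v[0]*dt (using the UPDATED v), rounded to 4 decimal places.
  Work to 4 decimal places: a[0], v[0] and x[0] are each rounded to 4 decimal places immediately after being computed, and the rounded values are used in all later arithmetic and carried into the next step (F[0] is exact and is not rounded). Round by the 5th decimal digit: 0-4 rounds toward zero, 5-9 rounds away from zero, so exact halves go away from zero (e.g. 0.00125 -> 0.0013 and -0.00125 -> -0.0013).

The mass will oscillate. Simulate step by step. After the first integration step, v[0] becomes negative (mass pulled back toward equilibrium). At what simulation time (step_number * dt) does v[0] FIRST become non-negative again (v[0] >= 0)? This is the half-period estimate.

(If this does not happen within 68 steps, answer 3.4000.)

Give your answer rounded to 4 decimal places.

Step 0: x=[4.6000] v=[0.0000]
Step 1: x=[4.5946] v=[-0.1080]
Step 2: x=[4.5838] v=[-0.2154]
Step 3: x=[4.5677] v=[-0.3215]
Step 4: x=[4.5464] v=[-0.4256]
Step 5: x=[4.5200] v=[-0.5272]
Step 6: x=[4.4887] v=[-0.6256]
Step 7: x=[4.4527] v=[-0.7202]
Step 8: x=[4.4122] v=[-0.8105]
Step 9: x=[4.3674] v=[-0.8960]
Step 10: x=[4.3186] v=[-0.9761]
Step 11: x=[4.2661] v=[-1.0503]
Step 12: x=[4.2102] v=[-1.1182]
Step 13: x=[4.1512] v=[-1.1794]
Step 14: x=[4.0895] v=[-1.2335]
Step 15: x=[4.0255] v=[-1.2802]
Step 16: x=[3.9595] v=[-1.3193]
Step 17: x=[3.8920] v=[-1.3504]
Step 18: x=[3.8233] v=[-1.3734]
Step 19: x=[3.7539] v=[-1.3882]
Step 20: x=[3.6842] v=[-1.3947]
Step 21: x=[3.6146] v=[-1.3928]
Step 22: x=[3.5455] v=[-1.3826]
Step 23: x=[3.4773] v=[-1.3641]
Step 24: x=[3.4104] v=[-1.3374]
Step 25: x=[3.3453] v=[-1.3027]
Step 26: x=[3.2823] v=[-1.2601]
Step 27: x=[3.2218] v=[-1.2100]
Step 28: x=[3.1642] v=[-1.1526]
Step 29: x=[3.1098] v=[-1.0883]
Step 30: x=[3.0589] v=[-1.0175]
Step 31: x=[3.0119] v=[-0.9406]
Step 32: x=[2.9690] v=[-0.8580]
Step 33: x=[2.9305] v=[-0.7703]
Step 34: x=[2.8966] v=[-0.6780]
Step 35: x=[2.8675] v=[-0.5816]
Step 36: x=[2.8434] v=[-0.4817]
Step 37: x=[2.8245] v=[-0.3789]
Step 38: x=[2.8108] v=[-0.2738]
Step 39: x=[2.8024] v=[-0.1671]
Step 40: x=[2.7994] v=[-0.0594]
Step 41: x=[2.8018] v=[0.0487]
First v>=0 after going negative at step 41, time=2.0500

Answer: 2.0500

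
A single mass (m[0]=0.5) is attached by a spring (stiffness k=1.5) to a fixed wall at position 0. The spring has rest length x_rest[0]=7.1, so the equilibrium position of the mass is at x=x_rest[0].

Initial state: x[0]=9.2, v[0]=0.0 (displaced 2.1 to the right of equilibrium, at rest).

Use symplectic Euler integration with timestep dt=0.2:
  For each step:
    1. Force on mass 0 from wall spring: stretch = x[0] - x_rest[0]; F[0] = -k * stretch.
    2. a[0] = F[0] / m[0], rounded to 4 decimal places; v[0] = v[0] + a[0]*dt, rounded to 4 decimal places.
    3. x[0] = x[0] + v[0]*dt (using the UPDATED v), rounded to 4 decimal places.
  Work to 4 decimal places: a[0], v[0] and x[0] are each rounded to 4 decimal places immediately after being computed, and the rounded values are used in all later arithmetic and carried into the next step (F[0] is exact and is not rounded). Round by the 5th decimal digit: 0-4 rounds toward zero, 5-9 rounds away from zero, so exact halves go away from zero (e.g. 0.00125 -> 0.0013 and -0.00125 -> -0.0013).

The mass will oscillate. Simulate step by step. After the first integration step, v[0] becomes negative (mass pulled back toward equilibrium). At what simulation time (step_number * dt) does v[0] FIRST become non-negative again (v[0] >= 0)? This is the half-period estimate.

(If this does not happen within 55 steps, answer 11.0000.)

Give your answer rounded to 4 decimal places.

Answer: 2.0000

Derivation:
Step 0: x=[9.2000] v=[0.0000]
Step 1: x=[8.9480] v=[-1.2600]
Step 2: x=[8.4742] v=[-2.3688]
Step 3: x=[7.8355] v=[-3.1933]
Step 4: x=[7.1086] v=[-3.6346]
Step 5: x=[6.3806] v=[-3.6398]
Step 6: x=[5.7390] v=[-3.2082]
Step 7: x=[5.2607] v=[-2.3916]
Step 8: x=[5.0031] v=[-1.2880]
Step 9: x=[4.9971] v=[-0.0299]
Step 10: x=[5.2435] v=[1.2318]
First v>=0 after going negative at step 10, time=2.0000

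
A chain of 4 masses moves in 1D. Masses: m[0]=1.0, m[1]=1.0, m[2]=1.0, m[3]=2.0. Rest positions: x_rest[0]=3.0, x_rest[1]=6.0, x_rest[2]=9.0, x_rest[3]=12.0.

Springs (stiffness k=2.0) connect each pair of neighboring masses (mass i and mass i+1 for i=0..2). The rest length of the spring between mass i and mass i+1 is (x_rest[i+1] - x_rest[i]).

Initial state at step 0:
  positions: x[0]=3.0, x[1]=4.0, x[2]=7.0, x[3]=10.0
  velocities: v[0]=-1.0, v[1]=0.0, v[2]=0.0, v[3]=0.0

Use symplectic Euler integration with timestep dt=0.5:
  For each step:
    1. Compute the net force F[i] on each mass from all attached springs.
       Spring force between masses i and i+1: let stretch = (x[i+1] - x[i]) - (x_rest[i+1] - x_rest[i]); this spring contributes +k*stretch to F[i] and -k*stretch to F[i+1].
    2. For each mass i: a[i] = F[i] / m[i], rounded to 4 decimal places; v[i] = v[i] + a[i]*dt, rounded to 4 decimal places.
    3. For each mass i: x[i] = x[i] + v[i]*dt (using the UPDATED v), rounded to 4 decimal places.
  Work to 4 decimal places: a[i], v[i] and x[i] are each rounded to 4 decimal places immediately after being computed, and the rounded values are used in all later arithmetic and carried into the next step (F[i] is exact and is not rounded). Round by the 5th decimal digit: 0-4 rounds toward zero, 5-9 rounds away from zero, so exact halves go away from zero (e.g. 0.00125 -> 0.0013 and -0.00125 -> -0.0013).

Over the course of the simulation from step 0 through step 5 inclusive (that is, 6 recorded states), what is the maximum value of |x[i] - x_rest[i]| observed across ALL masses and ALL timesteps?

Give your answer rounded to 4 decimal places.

Step 0: x=[3.0000 4.0000 7.0000 10.0000] v=[-1.0000 0.0000 0.0000 0.0000]
Step 1: x=[1.5000 5.0000 7.0000 10.0000] v=[-3.0000 2.0000 0.0000 0.0000]
Step 2: x=[0.2500 5.2500 7.5000 10.0000] v=[-2.5000 0.5000 1.0000 0.0000]
Step 3: x=[0.0000 4.1250 8.1250 10.1250] v=[-0.5000 -2.2500 1.2500 0.2500]
Step 4: x=[0.3125 2.9375 7.7500 10.5000] v=[0.6250 -2.3750 -0.7500 0.7500]
Step 5: x=[0.4375 2.8438 6.3438 10.9375] v=[0.2500 -0.1875 -2.8125 0.8750]
Max displacement = 3.1562

Answer: 3.1562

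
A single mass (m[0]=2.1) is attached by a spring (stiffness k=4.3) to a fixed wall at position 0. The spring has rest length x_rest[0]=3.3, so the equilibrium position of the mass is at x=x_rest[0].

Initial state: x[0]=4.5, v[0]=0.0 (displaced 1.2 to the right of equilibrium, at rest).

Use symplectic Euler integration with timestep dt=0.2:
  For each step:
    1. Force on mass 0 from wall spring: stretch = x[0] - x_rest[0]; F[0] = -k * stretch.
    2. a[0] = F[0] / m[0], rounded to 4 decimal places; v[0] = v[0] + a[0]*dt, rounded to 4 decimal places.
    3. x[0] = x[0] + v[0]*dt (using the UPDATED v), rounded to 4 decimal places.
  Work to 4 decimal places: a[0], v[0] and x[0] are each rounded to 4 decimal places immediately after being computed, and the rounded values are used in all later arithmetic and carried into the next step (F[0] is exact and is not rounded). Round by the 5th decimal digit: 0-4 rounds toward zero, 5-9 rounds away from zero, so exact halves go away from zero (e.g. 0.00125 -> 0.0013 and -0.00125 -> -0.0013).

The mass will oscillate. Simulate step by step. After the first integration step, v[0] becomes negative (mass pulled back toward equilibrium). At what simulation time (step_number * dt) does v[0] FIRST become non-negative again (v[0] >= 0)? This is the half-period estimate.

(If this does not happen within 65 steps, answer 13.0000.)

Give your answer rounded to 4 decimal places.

Step 0: x=[4.5000] v=[0.0000]
Step 1: x=[4.4017] v=[-0.4914]
Step 2: x=[4.2132] v=[-0.9426]
Step 3: x=[3.9499] v=[-1.3166]
Step 4: x=[3.6334] v=[-1.5827]
Step 5: x=[3.2896] v=[-1.7192]
Step 6: x=[2.9466] v=[-1.7149]
Step 7: x=[2.6326] v=[-1.5702]
Step 8: x=[2.3732] v=[-1.2969]
Step 9: x=[2.1897] v=[-0.9174]
Step 10: x=[2.0972] v=[-0.4627]
Step 11: x=[2.1032] v=[0.0299]
First v>=0 after going negative at step 11, time=2.2000

Answer: 2.2000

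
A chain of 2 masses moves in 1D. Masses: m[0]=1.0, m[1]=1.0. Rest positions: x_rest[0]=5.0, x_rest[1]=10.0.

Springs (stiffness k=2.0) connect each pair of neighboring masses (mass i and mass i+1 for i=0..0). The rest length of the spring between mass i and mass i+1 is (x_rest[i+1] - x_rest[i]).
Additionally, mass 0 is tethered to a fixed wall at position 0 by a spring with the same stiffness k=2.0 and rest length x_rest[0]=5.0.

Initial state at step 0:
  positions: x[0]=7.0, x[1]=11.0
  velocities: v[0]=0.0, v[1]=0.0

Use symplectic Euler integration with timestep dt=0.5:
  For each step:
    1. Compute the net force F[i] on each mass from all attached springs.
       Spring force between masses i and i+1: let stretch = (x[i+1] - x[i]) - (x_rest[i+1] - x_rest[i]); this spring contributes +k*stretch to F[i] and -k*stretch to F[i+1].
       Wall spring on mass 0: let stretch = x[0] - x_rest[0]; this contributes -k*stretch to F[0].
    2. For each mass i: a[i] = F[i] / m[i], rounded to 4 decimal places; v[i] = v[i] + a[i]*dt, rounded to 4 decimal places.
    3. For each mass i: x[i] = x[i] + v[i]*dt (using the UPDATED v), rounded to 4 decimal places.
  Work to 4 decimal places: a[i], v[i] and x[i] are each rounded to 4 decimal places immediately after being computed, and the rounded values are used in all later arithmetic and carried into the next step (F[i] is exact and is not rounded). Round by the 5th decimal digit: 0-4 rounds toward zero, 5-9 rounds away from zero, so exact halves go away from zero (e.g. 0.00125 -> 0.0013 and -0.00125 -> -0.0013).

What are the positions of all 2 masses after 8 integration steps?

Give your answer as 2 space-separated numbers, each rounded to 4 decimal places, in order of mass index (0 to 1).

Answer: 3.4258 9.0860

Derivation:
Step 0: x=[7.0000 11.0000] v=[0.0000 0.0000]
Step 1: x=[5.5000 11.5000] v=[-3.0000 1.0000]
Step 2: x=[4.2500 11.5000] v=[-2.5000 0.0000]
Step 3: x=[4.5000 10.3750] v=[0.5000 -2.2500]
Step 4: x=[5.4375 8.8125] v=[1.8750 -3.1250]
Step 5: x=[5.3438 8.0625] v=[-0.1875 -1.5000]
Step 6: x=[3.9375 8.4532] v=[-2.8126 0.7813]
Step 7: x=[2.8203 9.0860] v=[-2.2344 1.2656]
Step 8: x=[3.4258 9.0860] v=[1.2110 -0.0001]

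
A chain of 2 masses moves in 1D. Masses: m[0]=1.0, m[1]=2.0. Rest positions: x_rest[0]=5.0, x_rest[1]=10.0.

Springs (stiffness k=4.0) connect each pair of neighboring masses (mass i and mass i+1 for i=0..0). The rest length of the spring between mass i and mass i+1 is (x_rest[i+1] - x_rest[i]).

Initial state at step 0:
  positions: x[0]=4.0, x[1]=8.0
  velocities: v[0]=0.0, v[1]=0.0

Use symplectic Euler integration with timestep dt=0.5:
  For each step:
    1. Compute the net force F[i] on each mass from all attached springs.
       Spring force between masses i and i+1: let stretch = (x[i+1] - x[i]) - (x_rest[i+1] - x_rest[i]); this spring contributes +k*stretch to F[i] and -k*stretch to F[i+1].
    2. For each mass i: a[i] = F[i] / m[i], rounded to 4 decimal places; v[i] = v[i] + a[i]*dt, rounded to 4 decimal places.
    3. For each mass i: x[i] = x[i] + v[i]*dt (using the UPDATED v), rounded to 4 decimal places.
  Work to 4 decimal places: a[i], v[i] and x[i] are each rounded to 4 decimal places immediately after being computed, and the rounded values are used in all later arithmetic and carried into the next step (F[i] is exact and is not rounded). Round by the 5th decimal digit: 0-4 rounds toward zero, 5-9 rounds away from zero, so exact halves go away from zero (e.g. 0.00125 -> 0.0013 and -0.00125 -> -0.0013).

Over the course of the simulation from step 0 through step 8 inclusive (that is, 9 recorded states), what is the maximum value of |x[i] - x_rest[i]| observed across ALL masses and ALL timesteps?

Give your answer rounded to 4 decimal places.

Step 0: x=[4.0000 8.0000] v=[0.0000 0.0000]
Step 1: x=[3.0000 8.5000] v=[-2.0000 1.0000]
Step 2: x=[2.5000 8.7500] v=[-1.0000 0.5000]
Step 3: x=[3.2500 8.3750] v=[1.5000 -0.7500]
Step 4: x=[4.1250 7.9375] v=[1.7500 -0.8750]
Step 5: x=[3.8125 8.0938] v=[-0.6250 0.3125]
Step 6: x=[2.7813 8.6094] v=[-2.0624 1.0312]
Step 7: x=[2.5782 8.7110] v=[-0.4062 0.2031]
Step 8: x=[3.5079 8.2462] v=[1.8594 -0.9297]
Max displacement = 2.5000

Answer: 2.5000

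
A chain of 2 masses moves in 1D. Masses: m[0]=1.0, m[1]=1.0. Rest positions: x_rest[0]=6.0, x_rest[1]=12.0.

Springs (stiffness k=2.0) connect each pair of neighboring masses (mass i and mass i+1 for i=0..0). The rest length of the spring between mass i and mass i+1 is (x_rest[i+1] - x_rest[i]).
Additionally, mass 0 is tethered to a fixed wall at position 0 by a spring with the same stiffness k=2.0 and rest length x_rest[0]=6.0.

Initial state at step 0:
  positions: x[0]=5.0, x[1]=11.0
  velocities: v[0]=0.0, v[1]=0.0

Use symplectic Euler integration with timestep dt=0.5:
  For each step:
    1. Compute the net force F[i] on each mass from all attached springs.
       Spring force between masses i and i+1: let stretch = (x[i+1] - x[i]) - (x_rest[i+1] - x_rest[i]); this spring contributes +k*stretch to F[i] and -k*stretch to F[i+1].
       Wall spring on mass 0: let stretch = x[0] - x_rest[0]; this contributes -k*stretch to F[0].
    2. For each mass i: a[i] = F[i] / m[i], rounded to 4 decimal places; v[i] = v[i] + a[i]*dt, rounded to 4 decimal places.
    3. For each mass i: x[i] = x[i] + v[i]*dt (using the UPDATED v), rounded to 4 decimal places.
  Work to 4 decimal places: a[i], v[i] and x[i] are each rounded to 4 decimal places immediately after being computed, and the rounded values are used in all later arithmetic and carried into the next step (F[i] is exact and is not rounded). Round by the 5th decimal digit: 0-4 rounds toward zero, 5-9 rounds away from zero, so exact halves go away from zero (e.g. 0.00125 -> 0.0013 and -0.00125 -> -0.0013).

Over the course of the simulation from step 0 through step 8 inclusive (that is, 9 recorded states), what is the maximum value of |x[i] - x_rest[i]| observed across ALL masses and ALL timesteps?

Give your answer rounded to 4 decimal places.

Answer: 1.1407

Derivation:
Step 0: x=[5.0000 11.0000] v=[0.0000 0.0000]
Step 1: x=[5.5000 11.0000] v=[1.0000 0.0000]
Step 2: x=[6.0000 11.2500] v=[1.0000 0.5000]
Step 3: x=[6.1250 11.8750] v=[0.2500 1.2500]
Step 4: x=[6.0625 12.6250] v=[-0.1250 1.5000]
Step 5: x=[6.2500 13.0938] v=[0.3750 0.9375]
Step 6: x=[6.7344 13.1407] v=[0.9688 0.0937]
Step 7: x=[7.0548 12.9844] v=[0.6407 -0.3126]
Step 8: x=[6.8126 12.8633] v=[-0.4845 -0.2422]
Max displacement = 1.1407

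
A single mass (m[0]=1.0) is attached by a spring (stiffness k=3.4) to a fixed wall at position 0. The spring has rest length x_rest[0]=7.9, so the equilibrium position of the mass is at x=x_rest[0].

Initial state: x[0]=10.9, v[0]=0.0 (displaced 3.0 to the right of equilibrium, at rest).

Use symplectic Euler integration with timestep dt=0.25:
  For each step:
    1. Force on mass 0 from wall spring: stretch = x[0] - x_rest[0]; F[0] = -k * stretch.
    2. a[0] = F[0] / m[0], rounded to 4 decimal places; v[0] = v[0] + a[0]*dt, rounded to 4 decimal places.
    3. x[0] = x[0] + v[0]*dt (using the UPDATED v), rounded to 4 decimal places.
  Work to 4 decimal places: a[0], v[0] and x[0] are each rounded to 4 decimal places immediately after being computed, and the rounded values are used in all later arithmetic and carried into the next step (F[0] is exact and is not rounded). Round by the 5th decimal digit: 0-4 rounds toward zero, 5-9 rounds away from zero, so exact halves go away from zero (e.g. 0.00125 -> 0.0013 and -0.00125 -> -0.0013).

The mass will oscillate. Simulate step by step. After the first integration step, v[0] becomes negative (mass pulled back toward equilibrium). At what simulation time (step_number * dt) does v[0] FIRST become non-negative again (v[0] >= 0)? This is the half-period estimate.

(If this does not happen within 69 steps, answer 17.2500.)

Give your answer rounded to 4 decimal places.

Answer: 1.7500

Derivation:
Step 0: x=[10.9000] v=[0.0000]
Step 1: x=[10.2625] v=[-2.5500]
Step 2: x=[9.1230] v=[-4.5581]
Step 3: x=[7.7236] v=[-5.5977]
Step 4: x=[6.3617] v=[-5.4478]
Step 5: x=[5.3266] v=[-4.1403]
Step 6: x=[4.8384] v=[-1.9529]
Step 7: x=[5.0008] v=[0.6495]
First v>=0 after going negative at step 7, time=1.7500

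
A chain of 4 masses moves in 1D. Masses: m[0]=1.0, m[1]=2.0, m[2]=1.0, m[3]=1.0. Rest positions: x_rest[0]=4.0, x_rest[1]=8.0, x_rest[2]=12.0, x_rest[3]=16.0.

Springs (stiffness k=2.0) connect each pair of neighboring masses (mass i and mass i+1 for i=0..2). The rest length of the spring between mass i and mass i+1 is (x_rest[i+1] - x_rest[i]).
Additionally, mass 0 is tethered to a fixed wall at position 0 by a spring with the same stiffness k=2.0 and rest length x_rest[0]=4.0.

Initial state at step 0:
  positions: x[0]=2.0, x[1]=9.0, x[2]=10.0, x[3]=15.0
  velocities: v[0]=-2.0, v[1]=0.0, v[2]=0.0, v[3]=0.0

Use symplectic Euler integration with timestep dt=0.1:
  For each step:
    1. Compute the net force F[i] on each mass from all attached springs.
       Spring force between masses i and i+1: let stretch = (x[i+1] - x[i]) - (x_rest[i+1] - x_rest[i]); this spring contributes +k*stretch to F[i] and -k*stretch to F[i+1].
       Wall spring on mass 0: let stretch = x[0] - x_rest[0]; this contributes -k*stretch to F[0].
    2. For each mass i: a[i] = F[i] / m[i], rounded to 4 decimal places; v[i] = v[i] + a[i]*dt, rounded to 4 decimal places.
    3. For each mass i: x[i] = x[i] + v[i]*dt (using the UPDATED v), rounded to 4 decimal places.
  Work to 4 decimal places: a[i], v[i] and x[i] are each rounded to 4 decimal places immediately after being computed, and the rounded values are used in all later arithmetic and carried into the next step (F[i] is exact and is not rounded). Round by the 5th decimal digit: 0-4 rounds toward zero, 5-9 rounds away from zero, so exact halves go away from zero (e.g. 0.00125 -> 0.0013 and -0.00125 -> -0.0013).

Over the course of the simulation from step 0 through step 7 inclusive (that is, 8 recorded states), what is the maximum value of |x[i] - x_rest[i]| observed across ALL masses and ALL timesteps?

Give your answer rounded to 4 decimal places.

Answer: 2.1000

Derivation:
Step 0: x=[2.0000 9.0000 10.0000 15.0000] v=[-2.0000 0.0000 0.0000 0.0000]
Step 1: x=[1.9000 8.9400 10.0800 14.9800] v=[-1.0000 -0.6000 0.8000 -0.2000]
Step 2: x=[1.9028 8.8210 10.2352 14.9420] v=[0.0280 -1.1900 1.5520 -0.3800]
Step 3: x=[2.0059 8.6470 10.4563 14.8899] v=[1.0311 -1.7404 2.2105 -0.5214]
Step 4: x=[2.2017 8.4246 10.7298 14.8291] v=[1.9581 -2.2236 2.7354 -0.6081]
Step 5: x=[2.4779 8.1631 11.0392 14.7663] v=[2.7623 -2.6154 3.0942 -0.6280]
Step 6: x=[2.8183 7.8735 11.3656 14.7090] v=[3.4038 -2.8963 3.2644 -0.5734]
Step 7: x=[3.2034 7.5682 11.6891 14.6648] v=[3.8512 -3.0526 3.2347 -0.4421]
Max displacement = 2.1000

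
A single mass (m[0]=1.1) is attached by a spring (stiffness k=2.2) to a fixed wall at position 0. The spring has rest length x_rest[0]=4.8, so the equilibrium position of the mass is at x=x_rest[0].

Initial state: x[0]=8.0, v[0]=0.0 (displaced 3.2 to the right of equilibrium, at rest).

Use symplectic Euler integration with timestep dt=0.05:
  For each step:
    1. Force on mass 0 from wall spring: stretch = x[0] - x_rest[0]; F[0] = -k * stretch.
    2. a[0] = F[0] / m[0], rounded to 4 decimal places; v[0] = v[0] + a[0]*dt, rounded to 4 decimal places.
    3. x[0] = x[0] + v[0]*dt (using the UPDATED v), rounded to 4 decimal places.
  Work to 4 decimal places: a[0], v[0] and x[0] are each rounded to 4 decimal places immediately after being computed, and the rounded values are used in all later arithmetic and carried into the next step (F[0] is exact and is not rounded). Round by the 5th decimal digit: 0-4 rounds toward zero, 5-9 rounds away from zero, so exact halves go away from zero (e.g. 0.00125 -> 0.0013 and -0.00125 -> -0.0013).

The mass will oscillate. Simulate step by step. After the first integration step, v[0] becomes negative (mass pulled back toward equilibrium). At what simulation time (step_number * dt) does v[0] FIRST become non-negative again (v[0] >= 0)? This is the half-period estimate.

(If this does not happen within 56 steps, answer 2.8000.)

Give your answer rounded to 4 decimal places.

Answer: 2.2500

Derivation:
Step 0: x=[8.0000] v=[0.0000]
Step 1: x=[7.9840] v=[-0.3200]
Step 2: x=[7.9521] v=[-0.6384]
Step 3: x=[7.9044] v=[-0.9536]
Step 4: x=[7.8412] v=[-1.2640]
Step 5: x=[7.7628] v=[-1.5681]
Step 6: x=[7.6696] v=[-1.8644]
Step 7: x=[7.5620] v=[-2.1514]
Step 8: x=[7.4406] v=[-2.4276]
Step 9: x=[7.3060] v=[-2.6917]
Step 10: x=[7.1589] v=[-2.9423]
Step 11: x=[7.0000] v=[-3.1782]
Step 12: x=[6.8301] v=[-3.3982]
Step 13: x=[6.6500] v=[-3.6012]
Step 14: x=[6.4607] v=[-3.7862]
Step 15: x=[6.2631] v=[-3.9523]
Step 16: x=[6.0582] v=[-4.0986]
Step 17: x=[5.8470] v=[-4.2244]
Step 18: x=[5.6305] v=[-4.3291]
Step 19: x=[5.4099] v=[-4.4122]
Step 20: x=[5.1862] v=[-4.4732]
Step 21: x=[4.9606] v=[-4.5118]
Step 22: x=[4.7342] v=[-4.5279]
Step 23: x=[4.5081] v=[-4.5213]
Step 24: x=[4.2835] v=[-4.4921]
Step 25: x=[4.0615] v=[-4.4405]
Step 26: x=[3.8432] v=[-4.3667]
Step 27: x=[3.6297] v=[-4.2710]
Step 28: x=[3.4220] v=[-4.1540]
Step 29: x=[3.2212] v=[-4.0162]
Step 30: x=[3.0283] v=[-3.8583]
Step 31: x=[2.8442] v=[-3.6811]
Step 32: x=[2.6699] v=[-3.4855]
Step 33: x=[2.5063] v=[-3.2725]
Step 34: x=[2.3541] v=[-3.0431]
Step 35: x=[2.2142] v=[-2.7985]
Step 36: x=[2.0872] v=[-2.5399]
Step 37: x=[1.9738] v=[-2.2686]
Step 38: x=[1.8745] v=[-1.9860]
Step 39: x=[1.7898] v=[-1.6935]
Step 40: x=[1.7202] v=[-1.3925]
Step 41: x=[1.6660] v=[-1.0845]
Step 42: x=[1.6274] v=[-0.7711]
Step 43: x=[1.6047] v=[-0.4538]
Step 44: x=[1.5980] v=[-0.1343]
Step 45: x=[1.6073] v=[0.1859]
First v>=0 after going negative at step 45, time=2.2500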